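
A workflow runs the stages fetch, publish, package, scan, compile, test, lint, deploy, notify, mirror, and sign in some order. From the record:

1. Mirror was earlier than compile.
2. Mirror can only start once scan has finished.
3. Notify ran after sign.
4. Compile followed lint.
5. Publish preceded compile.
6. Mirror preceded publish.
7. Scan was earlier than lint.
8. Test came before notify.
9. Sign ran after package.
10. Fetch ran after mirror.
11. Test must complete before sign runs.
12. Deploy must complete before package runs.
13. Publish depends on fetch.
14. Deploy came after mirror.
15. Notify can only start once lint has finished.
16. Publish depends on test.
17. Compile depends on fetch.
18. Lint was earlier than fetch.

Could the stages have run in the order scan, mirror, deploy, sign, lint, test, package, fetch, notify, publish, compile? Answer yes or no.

The constraints require test before sign, but in the proposed sequence sign appears ahead of test. That one violation is enough.

no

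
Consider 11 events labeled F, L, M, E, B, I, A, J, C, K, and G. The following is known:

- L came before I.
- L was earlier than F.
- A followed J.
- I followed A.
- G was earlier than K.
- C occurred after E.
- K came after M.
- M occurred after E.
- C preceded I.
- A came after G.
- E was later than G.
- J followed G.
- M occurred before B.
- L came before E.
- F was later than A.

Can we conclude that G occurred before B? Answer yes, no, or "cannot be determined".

yes

Chain the constraints: G → E → M → B. Each link is directly stated, so G comes before B.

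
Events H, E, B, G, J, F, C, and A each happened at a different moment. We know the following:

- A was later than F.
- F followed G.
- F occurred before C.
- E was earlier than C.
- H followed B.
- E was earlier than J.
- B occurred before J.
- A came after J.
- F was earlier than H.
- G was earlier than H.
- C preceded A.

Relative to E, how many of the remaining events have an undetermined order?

4

Forced after E: A, C, and J.
That leaves B, F, G, and H with no forced order relative to E — 4.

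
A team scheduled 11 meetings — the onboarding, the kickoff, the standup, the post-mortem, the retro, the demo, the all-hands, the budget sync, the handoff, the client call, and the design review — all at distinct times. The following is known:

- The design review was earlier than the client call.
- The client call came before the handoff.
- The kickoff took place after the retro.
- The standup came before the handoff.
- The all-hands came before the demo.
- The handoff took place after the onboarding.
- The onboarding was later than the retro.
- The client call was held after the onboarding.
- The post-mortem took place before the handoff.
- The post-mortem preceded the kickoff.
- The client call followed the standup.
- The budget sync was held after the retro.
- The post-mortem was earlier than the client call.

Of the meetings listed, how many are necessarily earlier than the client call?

Directly stated before the client call: the design review, the onboarding, the post-mortem, and the standup.
The retro reaches the client call via the retro → the onboarding → the client call.
That's the design review, the onboarding, the post-mortem, the retro, and the standup — 5 in all.

5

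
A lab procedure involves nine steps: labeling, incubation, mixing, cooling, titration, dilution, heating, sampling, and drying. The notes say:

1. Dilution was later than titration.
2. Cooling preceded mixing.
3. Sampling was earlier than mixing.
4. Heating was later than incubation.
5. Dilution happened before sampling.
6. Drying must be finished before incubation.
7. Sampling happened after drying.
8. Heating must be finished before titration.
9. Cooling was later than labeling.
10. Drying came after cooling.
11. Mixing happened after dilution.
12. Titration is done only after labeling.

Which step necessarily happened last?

mixing

Every other step has a chain of constraints placing it before mixing, so mixing is last.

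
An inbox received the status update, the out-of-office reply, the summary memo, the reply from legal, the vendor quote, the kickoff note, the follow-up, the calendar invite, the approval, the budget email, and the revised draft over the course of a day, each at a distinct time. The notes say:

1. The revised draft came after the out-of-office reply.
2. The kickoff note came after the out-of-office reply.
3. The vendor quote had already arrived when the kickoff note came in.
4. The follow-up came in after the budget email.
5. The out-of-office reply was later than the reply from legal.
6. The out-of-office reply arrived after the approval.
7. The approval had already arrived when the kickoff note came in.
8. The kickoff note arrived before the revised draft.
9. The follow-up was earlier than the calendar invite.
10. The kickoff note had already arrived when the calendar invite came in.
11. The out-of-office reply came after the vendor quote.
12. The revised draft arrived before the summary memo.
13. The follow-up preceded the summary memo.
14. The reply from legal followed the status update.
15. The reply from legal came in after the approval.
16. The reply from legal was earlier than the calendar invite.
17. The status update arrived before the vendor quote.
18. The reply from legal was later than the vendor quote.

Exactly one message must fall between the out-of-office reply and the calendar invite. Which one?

Tracing the constraints gives the out-of-office reply → the kickoff note → the calendar invite, so the kickoff note sits after the out-of-office reply and before the calendar invite.
No other message is forced both after the out-of-office reply and before the calendar invite.

the kickoff note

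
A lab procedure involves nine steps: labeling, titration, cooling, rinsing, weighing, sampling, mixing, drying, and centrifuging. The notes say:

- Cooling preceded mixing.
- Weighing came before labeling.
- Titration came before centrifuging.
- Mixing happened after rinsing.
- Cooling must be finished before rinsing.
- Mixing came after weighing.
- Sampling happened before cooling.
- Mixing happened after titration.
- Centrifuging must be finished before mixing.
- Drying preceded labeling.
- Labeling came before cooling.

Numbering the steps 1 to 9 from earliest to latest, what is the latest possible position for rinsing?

Rinsing must come before mixing — 1 step forced after it.
Everything else can be placed before rinsing in some valid order, so rinsing can sit as late as position 9 − 1 = 8.

8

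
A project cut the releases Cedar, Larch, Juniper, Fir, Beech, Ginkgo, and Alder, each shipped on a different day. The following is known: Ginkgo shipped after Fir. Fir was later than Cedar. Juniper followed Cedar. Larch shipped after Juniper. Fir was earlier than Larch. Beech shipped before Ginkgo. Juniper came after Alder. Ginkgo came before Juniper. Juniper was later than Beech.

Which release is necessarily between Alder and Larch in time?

Tracing the constraints gives Alder → Juniper → Larch, so Juniper sits after Alder and before Larch.
No other release is forced both after Alder and before Larch.

Juniper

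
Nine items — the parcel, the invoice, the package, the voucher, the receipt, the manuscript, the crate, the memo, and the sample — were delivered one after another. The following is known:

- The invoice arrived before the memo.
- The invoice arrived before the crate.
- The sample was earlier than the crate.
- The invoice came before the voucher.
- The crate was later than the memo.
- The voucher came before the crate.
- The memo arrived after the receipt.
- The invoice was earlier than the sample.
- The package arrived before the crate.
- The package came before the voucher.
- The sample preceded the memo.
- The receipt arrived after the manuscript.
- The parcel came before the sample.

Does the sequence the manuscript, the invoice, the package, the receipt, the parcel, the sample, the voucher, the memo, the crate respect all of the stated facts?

yes

Check each stated constraint against the proposed order — e.g. the invoice is ahead of the memo; the invoice is ahead of the crate. Every pair is in the required order; nothing is violated.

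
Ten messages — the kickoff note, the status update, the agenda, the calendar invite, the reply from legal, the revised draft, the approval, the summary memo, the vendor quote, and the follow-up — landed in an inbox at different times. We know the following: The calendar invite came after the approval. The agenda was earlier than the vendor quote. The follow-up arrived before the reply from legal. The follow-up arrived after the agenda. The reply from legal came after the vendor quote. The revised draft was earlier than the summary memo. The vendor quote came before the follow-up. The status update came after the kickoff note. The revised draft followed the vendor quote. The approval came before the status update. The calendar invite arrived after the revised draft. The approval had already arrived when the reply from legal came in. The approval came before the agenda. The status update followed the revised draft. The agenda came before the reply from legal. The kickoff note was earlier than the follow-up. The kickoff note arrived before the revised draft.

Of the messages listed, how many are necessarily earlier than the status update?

5

Directly stated before the status update: the approval, the kickoff note, and the revised draft.
The agenda reaches the status update via the agenda → the vendor quote → the revised draft → the status update.
The vendor quote reaches the status update via the vendor quote → the revised draft → the status update.
No chain forces the reply from legal (or any of the others) ahead of the status update.
That's the agenda, the approval, the kickoff note, the revised draft, and the vendor quote — 5 in all.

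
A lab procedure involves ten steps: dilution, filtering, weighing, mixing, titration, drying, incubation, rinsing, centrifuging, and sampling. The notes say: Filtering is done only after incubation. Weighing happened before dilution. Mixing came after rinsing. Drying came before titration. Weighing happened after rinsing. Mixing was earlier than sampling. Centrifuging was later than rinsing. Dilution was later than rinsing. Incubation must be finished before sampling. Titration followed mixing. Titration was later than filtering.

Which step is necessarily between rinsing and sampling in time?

Tracing the constraints gives rinsing → mixing → sampling, so mixing sits after rinsing and before sampling.
No other step is forced both after rinsing and before sampling.

mixing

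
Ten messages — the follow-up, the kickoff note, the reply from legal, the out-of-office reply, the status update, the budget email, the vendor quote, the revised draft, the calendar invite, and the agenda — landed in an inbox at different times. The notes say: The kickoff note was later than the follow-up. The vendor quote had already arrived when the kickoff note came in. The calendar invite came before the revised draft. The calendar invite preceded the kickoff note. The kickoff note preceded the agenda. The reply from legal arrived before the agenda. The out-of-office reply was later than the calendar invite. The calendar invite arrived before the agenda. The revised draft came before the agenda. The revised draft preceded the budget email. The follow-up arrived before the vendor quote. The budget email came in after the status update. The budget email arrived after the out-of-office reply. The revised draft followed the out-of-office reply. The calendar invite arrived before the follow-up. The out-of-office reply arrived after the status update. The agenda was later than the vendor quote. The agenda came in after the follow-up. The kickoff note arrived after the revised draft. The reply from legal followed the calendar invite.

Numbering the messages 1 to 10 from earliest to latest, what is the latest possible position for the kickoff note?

The kickoff note must come before the agenda — 1 message forced after it.
Everything else can be placed before the kickoff note in some valid order, so the kickoff note can sit as late as position 10 − 1 = 9.

9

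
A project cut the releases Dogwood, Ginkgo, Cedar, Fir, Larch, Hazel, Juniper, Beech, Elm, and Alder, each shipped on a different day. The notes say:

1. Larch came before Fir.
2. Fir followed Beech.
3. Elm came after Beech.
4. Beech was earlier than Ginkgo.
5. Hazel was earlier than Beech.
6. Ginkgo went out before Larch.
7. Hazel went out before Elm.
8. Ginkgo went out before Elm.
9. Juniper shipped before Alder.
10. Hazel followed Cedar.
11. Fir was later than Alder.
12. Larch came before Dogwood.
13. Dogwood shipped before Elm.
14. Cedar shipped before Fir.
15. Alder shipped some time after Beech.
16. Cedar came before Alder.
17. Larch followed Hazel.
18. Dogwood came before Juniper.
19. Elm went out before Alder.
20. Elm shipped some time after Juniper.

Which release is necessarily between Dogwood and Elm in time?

Tracing the constraints gives Dogwood → Juniper → Elm, so Juniper sits after Dogwood and before Elm.
No other release is forced both after Dogwood and before Elm.

Juniper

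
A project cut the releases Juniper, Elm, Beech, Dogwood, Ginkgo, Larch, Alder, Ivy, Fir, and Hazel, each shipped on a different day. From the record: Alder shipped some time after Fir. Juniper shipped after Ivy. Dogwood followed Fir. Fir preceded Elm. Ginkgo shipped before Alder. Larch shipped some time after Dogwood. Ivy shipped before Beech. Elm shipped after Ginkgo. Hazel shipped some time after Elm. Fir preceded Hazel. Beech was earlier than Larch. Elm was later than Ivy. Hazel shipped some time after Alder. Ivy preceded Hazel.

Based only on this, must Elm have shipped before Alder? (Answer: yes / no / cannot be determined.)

cannot be determined

No chain of stated constraints runs from Elm to Alder, and none runs from Alder to Elm either.
So the relative order of Elm and Alder is not fixed by the given facts.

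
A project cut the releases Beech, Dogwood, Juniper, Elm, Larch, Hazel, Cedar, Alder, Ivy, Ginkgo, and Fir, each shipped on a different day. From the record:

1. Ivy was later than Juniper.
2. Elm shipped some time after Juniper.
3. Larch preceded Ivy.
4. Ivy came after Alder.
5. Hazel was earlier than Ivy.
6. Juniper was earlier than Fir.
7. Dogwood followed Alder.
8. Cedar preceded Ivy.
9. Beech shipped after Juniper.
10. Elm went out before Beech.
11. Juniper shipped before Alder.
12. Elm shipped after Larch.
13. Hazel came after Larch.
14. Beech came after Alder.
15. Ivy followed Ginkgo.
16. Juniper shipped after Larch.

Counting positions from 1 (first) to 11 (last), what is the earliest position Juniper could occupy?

2

Larch must come before Juniper — 1 forced predecessor.
Nothing else is forced ahead of Juniper, so its earliest slot is position 1 + 1 = 2.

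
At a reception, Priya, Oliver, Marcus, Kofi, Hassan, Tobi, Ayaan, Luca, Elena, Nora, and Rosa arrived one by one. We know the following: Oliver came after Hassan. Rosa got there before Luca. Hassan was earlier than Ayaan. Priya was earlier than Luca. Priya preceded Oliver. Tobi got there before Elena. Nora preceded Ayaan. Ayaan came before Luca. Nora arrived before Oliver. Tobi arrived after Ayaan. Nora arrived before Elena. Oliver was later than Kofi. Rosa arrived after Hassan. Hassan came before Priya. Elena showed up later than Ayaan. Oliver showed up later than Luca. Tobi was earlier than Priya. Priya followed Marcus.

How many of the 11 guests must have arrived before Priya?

5

Directly stated before Priya: Hassan, Marcus, and Tobi.
Ayaan reaches Priya via Ayaan → Tobi → Priya.
Nora reaches Priya via Nora → Ayaan → Tobi → Priya.
No chain forces Oliver (or any of the others) ahead of Priya.
That's Ayaan, Hassan, Marcus, Nora, and Tobi — 5 in all.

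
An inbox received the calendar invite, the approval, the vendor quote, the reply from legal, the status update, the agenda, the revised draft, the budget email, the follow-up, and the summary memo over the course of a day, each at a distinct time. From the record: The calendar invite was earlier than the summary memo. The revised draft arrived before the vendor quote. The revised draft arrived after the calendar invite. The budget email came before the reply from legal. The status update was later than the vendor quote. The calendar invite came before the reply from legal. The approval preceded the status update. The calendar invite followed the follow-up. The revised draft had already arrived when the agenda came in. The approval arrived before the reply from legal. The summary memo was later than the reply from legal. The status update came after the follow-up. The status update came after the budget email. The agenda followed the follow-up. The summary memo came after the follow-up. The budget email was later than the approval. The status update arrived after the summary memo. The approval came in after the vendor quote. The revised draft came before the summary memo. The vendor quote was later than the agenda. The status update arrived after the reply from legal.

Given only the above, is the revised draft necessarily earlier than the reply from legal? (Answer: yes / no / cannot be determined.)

yes

Chain the constraints: the revised draft → the vendor quote → the approval → the reply from legal. Each link is directly stated, so the revised draft comes before the reply from legal.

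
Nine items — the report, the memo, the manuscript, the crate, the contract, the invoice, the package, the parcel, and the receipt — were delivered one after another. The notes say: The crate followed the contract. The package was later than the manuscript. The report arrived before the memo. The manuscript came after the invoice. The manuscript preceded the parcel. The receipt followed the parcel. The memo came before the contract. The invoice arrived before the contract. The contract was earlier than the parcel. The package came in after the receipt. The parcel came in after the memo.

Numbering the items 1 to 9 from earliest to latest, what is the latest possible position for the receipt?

8

The receipt must come before the package — 1 item forced after it.
Everything else can be placed before the receipt in some valid order, so the receipt can sit as late as position 9 − 1 = 8.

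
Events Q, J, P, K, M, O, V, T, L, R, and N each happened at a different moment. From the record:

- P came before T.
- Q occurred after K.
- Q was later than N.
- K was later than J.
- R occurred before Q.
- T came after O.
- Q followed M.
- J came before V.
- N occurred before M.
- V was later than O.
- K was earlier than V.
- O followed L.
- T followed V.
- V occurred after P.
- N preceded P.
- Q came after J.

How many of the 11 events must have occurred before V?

Directly stated before V: J, K, O, and P.
L reaches V via L → O → V.
N reaches V via N → P → V.
No chain forces Q (or any of the others) ahead of V.
That's J, K, L, N, O, and P — 6 in all.

6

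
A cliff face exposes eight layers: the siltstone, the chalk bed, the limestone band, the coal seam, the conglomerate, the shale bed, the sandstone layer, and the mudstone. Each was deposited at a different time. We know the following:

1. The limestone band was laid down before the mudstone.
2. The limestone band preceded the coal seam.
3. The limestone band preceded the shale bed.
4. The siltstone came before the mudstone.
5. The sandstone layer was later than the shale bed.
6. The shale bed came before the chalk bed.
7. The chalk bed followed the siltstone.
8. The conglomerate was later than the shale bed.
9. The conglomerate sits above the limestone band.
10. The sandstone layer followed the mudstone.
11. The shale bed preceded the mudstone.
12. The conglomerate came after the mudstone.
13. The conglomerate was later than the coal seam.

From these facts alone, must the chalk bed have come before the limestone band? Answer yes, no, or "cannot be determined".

Tracing the constraints gives the limestone band → the shale bed → the chalk bed, so the limestone band must come before the chalk bed.
That means the chalk bed cannot be before the limestone band.

no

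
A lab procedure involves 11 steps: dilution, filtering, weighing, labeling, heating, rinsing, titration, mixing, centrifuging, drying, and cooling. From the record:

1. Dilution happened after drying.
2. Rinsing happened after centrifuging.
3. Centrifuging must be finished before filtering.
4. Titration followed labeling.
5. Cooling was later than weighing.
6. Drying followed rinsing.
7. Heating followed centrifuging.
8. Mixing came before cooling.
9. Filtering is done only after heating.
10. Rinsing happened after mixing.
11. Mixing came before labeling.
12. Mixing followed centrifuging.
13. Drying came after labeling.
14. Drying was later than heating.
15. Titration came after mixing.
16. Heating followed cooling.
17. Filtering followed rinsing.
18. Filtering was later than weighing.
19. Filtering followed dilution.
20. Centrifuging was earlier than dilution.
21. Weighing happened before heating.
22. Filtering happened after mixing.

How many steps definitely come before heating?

4

Directly stated before heating: centrifuging, cooling, and weighing.
Mixing reaches heating via mixing → cooling → heating.
That's centrifuging, cooling, mixing, and weighing — 4 in all.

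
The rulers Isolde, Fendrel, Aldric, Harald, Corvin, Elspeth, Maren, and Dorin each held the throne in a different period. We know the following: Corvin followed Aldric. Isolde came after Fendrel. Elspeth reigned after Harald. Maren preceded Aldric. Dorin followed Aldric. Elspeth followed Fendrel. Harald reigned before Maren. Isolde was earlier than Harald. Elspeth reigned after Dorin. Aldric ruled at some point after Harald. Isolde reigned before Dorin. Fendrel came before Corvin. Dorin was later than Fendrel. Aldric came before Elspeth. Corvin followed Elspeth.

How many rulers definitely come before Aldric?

4

Directly stated before Aldric: Harald and Maren.
Fendrel reaches Aldric via Fendrel → Isolde → Harald → Aldric.
Isolde reaches Aldric via Isolde → Harald → Aldric.
No chain forces Elspeth (or any of the others) ahead of Aldric.
That's Fendrel, Harald, Isolde, and Maren — 4 in all.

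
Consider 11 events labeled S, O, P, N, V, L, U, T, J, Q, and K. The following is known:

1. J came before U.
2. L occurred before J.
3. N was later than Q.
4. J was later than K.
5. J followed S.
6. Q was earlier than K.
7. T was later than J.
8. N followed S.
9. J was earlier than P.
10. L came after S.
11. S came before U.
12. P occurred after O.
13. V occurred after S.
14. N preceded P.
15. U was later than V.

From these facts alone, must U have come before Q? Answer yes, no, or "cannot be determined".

Tracing the constraints gives Q → K → J → U, so Q must come before U.
That means U cannot be before Q.

no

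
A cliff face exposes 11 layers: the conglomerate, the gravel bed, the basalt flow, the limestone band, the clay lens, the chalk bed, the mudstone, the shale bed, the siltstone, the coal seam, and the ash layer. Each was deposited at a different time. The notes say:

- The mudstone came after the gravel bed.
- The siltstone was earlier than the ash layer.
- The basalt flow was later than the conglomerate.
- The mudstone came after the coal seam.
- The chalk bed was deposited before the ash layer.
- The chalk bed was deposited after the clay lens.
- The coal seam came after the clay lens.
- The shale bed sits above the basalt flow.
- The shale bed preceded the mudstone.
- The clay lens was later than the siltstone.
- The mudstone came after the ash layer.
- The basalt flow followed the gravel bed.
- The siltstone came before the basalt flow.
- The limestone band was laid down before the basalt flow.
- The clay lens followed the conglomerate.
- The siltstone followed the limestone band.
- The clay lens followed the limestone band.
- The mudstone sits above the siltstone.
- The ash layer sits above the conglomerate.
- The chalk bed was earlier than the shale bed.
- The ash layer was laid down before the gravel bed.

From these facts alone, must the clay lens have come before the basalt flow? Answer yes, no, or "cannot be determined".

yes

Chain the constraints: the clay lens → the chalk bed → the ash layer → the gravel bed → the basalt flow. Each link is directly stated, so the clay lens comes before the basalt flow.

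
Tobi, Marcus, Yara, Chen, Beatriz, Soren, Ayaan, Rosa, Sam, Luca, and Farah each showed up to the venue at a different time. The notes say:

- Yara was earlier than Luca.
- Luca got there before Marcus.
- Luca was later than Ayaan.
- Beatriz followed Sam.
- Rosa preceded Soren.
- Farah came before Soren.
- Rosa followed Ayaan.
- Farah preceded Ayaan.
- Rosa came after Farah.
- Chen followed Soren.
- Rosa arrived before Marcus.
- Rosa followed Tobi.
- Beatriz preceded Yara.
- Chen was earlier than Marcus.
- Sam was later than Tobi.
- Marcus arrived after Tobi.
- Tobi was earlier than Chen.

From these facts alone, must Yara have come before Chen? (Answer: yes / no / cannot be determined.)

cannot be determined

No chain of stated constraints runs from Yara to Chen, and none runs from Chen to Yara either.
So the relative order of Yara and Chen is not fixed by the given facts.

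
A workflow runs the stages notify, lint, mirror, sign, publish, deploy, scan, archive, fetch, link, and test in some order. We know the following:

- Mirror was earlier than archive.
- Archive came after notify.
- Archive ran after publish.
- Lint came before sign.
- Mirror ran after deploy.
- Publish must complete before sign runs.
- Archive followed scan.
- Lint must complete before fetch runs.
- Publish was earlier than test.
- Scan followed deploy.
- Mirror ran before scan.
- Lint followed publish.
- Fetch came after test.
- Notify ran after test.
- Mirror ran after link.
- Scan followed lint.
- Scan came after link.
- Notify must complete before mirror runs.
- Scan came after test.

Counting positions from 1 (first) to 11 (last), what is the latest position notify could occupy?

8

Notify must come before archive, mirror, and scan — 3 stages forced after it.
Everything else can be placed before notify in some valid order, so notify can sit as late as position 11 − 3 = 8.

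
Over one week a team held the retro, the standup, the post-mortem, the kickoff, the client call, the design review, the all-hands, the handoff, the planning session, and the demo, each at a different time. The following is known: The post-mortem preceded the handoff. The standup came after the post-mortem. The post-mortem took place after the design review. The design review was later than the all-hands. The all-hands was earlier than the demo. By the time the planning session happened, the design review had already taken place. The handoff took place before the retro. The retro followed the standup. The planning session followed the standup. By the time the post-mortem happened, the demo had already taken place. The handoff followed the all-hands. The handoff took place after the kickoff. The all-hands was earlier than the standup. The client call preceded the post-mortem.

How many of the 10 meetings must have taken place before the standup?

5

Directly stated before the standup: the all-hands and the post-mortem.
The client call reaches the standup via the client call → the post-mortem → the standup.
The demo reaches the standup via the demo → the post-mortem → the standup.
The design review reaches the standup via the design review → the post-mortem → the standup.
No chain forces the kickoff (or any of the others) ahead of the standup.
That's the all-hands, the client call, the demo, the design review, and the post-mortem — 5 in all.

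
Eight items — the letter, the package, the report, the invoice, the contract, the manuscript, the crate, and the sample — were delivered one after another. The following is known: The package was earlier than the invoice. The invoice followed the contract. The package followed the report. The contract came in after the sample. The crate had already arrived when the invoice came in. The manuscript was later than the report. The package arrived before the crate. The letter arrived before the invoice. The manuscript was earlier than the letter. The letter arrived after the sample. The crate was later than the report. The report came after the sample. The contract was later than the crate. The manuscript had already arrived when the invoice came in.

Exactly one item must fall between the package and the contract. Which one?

the crate

Tracing the constraints gives the package → the crate → the contract, so the crate sits after the package and before the contract.
No other item is forced both after the package and before the contract.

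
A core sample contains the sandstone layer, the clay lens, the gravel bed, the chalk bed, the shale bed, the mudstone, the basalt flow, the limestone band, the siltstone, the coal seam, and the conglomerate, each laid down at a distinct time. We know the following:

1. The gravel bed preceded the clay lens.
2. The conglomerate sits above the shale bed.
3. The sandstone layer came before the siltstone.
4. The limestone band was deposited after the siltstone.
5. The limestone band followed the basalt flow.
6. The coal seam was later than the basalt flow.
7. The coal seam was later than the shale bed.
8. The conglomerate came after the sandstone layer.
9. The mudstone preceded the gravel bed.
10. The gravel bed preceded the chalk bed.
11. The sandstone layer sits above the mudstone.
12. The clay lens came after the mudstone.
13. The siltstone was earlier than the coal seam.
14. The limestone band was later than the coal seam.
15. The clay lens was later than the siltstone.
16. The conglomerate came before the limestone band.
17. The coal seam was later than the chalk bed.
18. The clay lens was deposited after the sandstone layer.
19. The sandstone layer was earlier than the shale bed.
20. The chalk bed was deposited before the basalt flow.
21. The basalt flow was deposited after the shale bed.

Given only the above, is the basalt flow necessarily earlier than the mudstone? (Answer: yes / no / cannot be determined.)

no

Tracing the constraints gives the mudstone → the sandstone layer → the shale bed → the basalt flow, so the mudstone must come before the basalt flow.
That means the basalt flow cannot be before the mudstone.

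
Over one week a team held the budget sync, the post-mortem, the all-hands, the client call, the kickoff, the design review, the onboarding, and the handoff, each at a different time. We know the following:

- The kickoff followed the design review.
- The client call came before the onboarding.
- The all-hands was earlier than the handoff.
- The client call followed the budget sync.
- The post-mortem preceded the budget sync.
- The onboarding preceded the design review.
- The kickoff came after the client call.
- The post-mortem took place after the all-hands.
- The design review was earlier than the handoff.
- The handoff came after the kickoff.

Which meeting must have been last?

the handoff

Every other meeting has a chain of constraints placing it before the handoff, so the handoff is last.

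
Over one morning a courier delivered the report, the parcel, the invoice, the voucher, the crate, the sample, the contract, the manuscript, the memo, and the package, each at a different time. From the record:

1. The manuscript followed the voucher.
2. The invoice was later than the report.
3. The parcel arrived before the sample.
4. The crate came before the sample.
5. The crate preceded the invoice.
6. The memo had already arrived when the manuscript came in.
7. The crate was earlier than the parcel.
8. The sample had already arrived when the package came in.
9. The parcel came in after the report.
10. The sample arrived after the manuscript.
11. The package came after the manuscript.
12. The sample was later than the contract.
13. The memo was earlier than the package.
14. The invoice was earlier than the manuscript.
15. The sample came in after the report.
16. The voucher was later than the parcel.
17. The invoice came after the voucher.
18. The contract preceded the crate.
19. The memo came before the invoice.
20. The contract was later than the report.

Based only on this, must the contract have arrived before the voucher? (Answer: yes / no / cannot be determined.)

yes

Chain the constraints: the contract → the crate → the parcel → the voucher. Each link is directly stated, so the contract comes before the voucher.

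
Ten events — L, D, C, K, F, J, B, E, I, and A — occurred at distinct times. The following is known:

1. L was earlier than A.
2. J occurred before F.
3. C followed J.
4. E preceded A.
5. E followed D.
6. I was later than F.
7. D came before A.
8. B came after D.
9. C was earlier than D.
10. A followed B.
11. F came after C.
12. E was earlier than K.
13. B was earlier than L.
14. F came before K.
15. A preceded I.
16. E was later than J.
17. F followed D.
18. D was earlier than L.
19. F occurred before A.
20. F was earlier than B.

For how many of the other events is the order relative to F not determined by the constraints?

Forced before F: C, D, and J; forced after F: A, B, I, K, and L.
That leaves E with no forced order relative to F — 1.

1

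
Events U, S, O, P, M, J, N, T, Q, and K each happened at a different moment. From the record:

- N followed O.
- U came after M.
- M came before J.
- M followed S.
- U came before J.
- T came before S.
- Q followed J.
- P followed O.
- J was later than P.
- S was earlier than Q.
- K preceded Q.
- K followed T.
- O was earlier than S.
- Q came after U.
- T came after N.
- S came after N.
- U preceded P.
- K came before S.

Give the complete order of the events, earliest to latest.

O, N, T, K, S, M, U, P, J, Q

The constraints fix every adjacent pair, so only one ordering works:
O → N → T → K → S → M → U → P → J → Q.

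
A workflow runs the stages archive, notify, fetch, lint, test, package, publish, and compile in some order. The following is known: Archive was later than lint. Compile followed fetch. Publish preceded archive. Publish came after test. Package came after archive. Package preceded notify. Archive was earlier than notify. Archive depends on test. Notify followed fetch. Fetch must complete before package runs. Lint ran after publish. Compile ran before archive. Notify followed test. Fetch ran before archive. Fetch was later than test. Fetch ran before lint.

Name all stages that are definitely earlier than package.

archive, compile, fetch, lint, publish, test

Directly stated before package: archive and fetch.
Compile reaches package via compile → archive → package.
Lint reaches package via lint → archive → package.
Publish reaches package via publish → archive → package.
Likewise test reaches package by chaining the stated constraints.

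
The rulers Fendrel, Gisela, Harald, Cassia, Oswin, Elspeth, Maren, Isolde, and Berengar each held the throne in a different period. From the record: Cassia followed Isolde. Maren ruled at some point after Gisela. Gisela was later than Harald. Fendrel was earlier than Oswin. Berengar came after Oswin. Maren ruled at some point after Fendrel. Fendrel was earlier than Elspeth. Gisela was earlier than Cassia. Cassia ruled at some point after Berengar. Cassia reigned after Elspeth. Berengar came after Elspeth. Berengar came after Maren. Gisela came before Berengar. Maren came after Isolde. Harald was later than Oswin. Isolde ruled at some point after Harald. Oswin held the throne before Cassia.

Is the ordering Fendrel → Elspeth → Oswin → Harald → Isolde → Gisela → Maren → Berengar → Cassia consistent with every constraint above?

Check each stated constraint against the proposed order — e.g. Oswin is ahead of Cassia; Elspeth is ahead of Cassia. Every pair is in the required order; nothing is violated.

yes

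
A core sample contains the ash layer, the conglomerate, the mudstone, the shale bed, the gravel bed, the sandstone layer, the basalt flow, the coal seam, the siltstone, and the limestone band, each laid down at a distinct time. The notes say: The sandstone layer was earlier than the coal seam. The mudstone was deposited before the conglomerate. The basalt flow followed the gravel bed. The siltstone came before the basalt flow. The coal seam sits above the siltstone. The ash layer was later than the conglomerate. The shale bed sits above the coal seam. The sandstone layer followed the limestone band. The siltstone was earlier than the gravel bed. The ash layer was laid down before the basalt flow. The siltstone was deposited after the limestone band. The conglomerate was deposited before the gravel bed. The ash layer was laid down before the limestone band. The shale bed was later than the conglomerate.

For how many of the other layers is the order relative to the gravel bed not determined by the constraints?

Forced before the gravel bed: the ash layer, the conglomerate, the limestone band, the mudstone, and the siltstone; forced after the gravel bed: the basalt flow.
That leaves the coal seam, the sandstone layer, and the shale bed with no forced order relative to the gravel bed — 3.

3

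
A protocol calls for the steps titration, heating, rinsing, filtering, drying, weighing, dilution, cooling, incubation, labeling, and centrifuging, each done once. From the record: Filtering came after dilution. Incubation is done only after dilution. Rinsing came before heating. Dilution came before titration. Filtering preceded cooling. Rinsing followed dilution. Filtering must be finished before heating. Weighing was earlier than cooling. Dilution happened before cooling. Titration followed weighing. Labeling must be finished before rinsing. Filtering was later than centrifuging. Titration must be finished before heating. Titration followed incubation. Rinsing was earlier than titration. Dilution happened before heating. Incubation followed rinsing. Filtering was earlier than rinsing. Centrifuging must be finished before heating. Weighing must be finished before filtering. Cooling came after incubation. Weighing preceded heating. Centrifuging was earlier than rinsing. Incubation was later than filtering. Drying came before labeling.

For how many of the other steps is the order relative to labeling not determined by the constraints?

4

Forced before labeling: drying; forced after labeling: cooling, heating, incubation, rinsing, and titration.
That leaves centrifuging, dilution, filtering, and weighing with no forced order relative to labeling — 4.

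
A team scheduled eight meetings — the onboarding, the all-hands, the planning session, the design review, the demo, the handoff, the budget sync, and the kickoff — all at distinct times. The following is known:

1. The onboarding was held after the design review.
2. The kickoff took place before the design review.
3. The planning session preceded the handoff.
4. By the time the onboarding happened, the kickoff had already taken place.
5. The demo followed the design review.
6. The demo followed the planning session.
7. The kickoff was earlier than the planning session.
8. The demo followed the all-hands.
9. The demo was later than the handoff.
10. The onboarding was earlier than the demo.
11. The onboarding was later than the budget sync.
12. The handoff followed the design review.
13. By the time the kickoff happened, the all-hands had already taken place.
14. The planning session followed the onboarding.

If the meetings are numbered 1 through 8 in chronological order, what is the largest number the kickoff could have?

The kickoff must come before the demo, the design review, the handoff, the onboarding, and the planning session — 5 meetings forced after it.
Everything else can be placed before the kickoff in some valid order, so the kickoff can sit as late as position 8 − 5 = 3.

3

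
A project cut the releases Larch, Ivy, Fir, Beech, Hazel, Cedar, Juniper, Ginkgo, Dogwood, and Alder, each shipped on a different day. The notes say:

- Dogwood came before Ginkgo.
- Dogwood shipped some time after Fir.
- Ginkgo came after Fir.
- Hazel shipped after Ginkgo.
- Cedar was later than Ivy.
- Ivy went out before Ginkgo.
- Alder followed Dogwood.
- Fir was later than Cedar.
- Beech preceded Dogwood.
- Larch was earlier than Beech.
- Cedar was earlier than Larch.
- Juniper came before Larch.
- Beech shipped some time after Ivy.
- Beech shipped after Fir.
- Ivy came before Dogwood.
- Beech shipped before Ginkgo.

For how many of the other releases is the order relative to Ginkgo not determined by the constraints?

Forced before Ginkgo: Beech, Cedar, Dogwood, Fir, Ivy, Juniper, and Larch; forced after Ginkgo: Hazel.
That leaves Alder with no forced order relative to Ginkgo — 1.

1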